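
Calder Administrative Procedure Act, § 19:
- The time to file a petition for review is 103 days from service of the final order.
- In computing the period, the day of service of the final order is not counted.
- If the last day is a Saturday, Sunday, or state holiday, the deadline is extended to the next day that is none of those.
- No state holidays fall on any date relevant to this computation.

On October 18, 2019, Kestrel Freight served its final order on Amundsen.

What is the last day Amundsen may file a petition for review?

January 29, 2020

103 days after October 18, 2019 is January 29, 2020.
January 29, 2020 is a Wednesday and not a state holiday, so no extension applies.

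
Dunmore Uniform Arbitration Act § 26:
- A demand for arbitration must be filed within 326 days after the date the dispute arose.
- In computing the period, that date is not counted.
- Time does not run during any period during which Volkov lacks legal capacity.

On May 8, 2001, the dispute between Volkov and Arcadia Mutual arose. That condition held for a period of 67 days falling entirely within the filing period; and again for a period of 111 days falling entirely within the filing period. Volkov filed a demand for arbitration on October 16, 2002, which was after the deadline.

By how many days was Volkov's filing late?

326 days after May 8, 2001 is March 30, 2002.
Tolling adds 67 days: March 30, 2002 + 67 days = June 5, 2002.
Tolling adds 111 days: June 5, 2002 + 111 days = September 24, 2002.
The deadline is September 24, 2002; from September 24, 2002 to October 16, 2002 is 22 days.

22 days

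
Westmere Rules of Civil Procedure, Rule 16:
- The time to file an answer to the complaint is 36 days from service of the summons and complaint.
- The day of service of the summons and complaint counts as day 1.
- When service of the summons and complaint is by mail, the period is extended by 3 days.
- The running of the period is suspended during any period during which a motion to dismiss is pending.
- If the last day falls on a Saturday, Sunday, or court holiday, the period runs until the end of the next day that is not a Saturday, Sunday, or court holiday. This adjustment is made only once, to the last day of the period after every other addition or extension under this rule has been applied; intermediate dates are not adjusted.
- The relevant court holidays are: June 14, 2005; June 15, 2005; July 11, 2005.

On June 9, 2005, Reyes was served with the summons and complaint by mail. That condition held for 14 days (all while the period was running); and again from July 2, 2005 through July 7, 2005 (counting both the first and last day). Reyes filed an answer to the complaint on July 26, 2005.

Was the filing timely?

Yes

Counting June 9, 2005 as day 1, day 36 is July 14, 2005.
Service was by mail, adding 3 days: July 14, 2005 + 3 days = July 17, 2005.
Tolling adds 14 days: July 17, 2005 + 14 days = July 31, 2005.
From July 2, 2005 through July 7, 2005 inclusive is 6 days; tolling adds 6 days: July 31, 2005 + 6 days = August 6, 2005.
August 6, 2005 is Saturday; August 7, 2005 is Sunday. The next qualifying day is August 8, 2005.
The deadline is August 8, 2005; the filing on July 26, 2005 is on or before that date.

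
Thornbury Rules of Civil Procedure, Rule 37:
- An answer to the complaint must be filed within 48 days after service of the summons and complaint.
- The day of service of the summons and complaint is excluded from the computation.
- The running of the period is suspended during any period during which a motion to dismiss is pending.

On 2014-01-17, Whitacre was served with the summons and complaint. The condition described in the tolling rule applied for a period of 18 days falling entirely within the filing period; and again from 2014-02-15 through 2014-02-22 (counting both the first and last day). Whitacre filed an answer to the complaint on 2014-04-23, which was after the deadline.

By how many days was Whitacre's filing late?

48 days after 2014-01-17 is March 6, 2014.
Tolling adds 18 days: March 6, 2014 + 18 days = March 24, 2014.
From February 15, 2014 through February 22, 2014 inclusive is 8 days; tolling adds 8 days: March 24, 2014 + 8 days = April 1, 2014.
The deadline is April 1, 2014; from April 1, 2014 to April 23, 2014 is 22 days.

22 days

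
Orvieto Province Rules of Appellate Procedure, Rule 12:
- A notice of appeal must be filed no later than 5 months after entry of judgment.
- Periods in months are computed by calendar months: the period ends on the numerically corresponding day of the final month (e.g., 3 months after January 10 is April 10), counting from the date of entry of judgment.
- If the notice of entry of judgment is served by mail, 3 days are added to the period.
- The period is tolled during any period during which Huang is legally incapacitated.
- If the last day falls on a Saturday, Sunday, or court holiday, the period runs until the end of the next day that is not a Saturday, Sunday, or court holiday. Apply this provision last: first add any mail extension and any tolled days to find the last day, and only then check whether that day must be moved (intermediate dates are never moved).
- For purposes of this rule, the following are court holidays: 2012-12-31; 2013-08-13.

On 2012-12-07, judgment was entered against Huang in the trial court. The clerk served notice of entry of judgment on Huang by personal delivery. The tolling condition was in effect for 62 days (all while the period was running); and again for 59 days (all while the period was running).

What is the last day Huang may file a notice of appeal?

5 months after 2012-12-07 is May 7, 2013.
Service was not by mail, so no mail extension applies.
Tolling adds 62 days: May 7, 2013 + 62 days = July 8, 2013.
Tolling adds 59 days: July 8, 2013 + 59 days = September 5, 2013.
September 5, 2013 is a Thursday and not a court holiday, so no extension applies.

September 5, 2013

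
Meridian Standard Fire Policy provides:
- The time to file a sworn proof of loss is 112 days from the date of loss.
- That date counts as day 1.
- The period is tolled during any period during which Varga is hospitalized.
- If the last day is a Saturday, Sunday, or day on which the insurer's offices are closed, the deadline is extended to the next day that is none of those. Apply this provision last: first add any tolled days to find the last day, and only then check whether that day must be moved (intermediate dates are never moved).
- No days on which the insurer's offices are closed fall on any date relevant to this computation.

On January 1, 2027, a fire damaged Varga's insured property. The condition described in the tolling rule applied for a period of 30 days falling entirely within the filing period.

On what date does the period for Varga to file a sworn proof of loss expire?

Counting January 1, 2027 as day 1, day 112 is April 22, 2027.
Tolling adds 30 days: April 22, 2027 + 30 days = May 22, 2027.
May 22, 2027 is Saturday; May 23, 2027 is Sunday. The next qualifying day is May 24, 2027.

May 24, 2027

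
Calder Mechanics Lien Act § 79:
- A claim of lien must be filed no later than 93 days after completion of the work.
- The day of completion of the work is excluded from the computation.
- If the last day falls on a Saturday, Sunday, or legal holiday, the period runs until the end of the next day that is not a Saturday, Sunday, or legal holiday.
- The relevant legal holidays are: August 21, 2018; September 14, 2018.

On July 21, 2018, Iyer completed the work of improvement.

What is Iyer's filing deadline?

October 22, 2018

93 days after July 21, 2018 is October 22, 2018.
October 22, 2018 is a Monday and not a legal holiday, so no extension applies.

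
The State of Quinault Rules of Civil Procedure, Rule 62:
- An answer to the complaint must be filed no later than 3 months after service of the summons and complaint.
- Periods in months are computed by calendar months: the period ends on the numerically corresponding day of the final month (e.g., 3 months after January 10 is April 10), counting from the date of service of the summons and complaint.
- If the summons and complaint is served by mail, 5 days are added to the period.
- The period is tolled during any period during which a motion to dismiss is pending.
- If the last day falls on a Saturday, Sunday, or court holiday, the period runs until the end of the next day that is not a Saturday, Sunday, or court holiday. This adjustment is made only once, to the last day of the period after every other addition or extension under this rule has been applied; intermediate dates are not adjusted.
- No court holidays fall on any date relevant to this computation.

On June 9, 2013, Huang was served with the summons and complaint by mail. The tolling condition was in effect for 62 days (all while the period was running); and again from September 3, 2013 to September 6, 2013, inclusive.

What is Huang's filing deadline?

3 months after June 9, 2013 is September 9, 2013.
Service was by mail, adding 5 days: September 9, 2013 + 5 days = September 14, 2013.
Tolling adds 62 days: September 14, 2013 + 62 days = November 15, 2013.
From September 3, 2013 through September 6, 2013 inclusive is 4 days; tolling adds 4 days: November 15, 2013 + 4 days = November 19, 2013.
November 19, 2013 is a Tuesday and not a court holiday, so no extension applies.

November 19, 2013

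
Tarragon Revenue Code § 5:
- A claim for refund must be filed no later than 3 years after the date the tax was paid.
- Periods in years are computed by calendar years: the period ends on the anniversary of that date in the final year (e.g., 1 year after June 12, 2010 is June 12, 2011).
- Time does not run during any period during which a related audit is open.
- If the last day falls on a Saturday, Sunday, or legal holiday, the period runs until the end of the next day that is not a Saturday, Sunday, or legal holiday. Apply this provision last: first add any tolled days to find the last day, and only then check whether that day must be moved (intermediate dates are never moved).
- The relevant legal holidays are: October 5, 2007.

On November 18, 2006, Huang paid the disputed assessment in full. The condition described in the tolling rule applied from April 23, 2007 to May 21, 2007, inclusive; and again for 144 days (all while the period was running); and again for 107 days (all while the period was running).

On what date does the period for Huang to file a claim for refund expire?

3 years after November 18, 2006 is November 18, 2009.
From April 23, 2007 through May 21, 2007 inclusive is 29 days; tolling adds 29 days: November 18, 2009 + 29 days = December 17, 2009.
Tolling adds 144 days: December 17, 2009 + 144 days = May 10, 2010.
Tolling adds 107 days: May 10, 2010 + 107 days = August 25, 2010.
August 25, 2010 is a Wednesday and not a legal holiday, so no extension applies.

August 25, 2010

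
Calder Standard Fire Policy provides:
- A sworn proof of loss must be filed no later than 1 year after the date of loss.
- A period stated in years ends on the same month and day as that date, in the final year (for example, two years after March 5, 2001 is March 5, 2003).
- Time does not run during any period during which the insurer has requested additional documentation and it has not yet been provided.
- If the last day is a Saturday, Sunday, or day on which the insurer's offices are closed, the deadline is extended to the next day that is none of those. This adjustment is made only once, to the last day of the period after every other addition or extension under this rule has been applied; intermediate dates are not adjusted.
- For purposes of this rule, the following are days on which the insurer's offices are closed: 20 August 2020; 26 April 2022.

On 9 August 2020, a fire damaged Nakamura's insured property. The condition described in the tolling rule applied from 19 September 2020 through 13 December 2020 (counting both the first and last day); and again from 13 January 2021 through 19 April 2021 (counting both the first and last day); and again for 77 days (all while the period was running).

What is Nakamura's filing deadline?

1 year after 9 August 2020 is August 9, 2021.
From September 19, 2020 through December 13, 2020 inclusive is 86 days; tolling adds 86 days: August 9, 2021 + 86 days = November 3, 2021.
From January 13, 2021 through April 19, 2021 inclusive is 97 days; tolling adds 97 days: November 3, 2021 + 97 days = February 8, 2022.
Tolling adds 77 days: February 8, 2022 + 77 days = April 26, 2022.
April 26, 2022 is a listed holiday. The next qualifying day is April 27, 2022.

April 27, 2022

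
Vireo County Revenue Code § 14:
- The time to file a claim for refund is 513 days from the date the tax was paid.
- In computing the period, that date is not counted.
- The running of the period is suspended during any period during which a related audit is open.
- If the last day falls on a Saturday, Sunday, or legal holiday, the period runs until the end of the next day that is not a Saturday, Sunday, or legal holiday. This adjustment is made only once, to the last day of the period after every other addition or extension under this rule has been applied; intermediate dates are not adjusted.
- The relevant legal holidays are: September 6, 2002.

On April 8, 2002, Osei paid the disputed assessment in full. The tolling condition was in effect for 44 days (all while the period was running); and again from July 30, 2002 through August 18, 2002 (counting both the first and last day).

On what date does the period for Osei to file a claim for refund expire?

November 6, 2003

513 days after April 8, 2002 is September 3, 2003.
Tolling adds 44 days: September 3, 2003 + 44 days = October 17, 2003.
From July 30, 2002 through August 18, 2002 inclusive is 20 days; tolling adds 20 days: October 17, 2003 + 20 days = November 6, 2003.
November 6, 2003 is a Thursday and not a legal holiday, so no extension applies.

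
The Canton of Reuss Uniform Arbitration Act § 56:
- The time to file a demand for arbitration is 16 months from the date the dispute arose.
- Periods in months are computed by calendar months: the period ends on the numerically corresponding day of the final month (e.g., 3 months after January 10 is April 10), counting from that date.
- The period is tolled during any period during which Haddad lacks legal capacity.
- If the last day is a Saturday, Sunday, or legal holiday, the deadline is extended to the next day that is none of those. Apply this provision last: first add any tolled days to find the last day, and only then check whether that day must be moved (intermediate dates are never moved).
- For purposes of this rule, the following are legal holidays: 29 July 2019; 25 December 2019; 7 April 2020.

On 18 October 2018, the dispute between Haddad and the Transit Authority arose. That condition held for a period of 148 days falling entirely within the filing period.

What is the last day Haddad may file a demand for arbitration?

16 months after 18 October 2018 is February 18, 2020.
Tolling adds 148 days: February 18, 2020 + 148 days = July 15, 2020.
July 15, 2020 is a Wednesday and not a legal holiday, so no extension applies.

July 15, 2020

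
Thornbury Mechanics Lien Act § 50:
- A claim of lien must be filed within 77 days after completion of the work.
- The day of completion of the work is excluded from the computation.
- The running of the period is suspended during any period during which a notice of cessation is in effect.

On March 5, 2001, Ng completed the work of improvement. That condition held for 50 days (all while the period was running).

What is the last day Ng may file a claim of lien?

77 days after March 5, 2001 is May 21, 2001.
Tolling adds 50 days: May 21, 2001 + 50 days = July 10, 2001.

July 10, 2001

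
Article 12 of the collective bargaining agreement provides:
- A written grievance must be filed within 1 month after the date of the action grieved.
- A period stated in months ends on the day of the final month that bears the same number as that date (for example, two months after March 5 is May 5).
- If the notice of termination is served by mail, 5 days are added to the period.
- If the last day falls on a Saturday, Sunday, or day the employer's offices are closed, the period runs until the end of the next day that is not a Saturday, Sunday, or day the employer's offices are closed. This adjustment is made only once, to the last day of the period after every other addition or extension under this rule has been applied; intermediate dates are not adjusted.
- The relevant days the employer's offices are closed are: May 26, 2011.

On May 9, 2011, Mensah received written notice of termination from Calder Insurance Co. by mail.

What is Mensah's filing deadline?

June 14, 2011

1 month after May 9, 2011 is June 9, 2011.
Service was by mail, adding 5 days: June 9, 2011 + 5 days = June 14, 2011.
June 14, 2011 is a Tuesday and not a day the employer's offices are closed, so no extension applies.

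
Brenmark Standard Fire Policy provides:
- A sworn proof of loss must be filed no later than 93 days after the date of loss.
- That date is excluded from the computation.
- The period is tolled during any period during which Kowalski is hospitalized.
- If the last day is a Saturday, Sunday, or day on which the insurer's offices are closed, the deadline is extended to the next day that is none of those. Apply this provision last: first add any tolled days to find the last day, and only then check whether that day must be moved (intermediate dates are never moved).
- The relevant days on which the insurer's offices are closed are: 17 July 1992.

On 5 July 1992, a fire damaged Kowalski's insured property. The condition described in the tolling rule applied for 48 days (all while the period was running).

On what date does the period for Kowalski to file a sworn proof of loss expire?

93 days after 5 July 1992 is October 6, 1992.
Tolling adds 48 days: October 6, 1992 + 48 days = November 23, 1992.
November 23, 1992 is a Monday and not a day on which the insurer's offices are closed, so no extension applies.

November 23, 1992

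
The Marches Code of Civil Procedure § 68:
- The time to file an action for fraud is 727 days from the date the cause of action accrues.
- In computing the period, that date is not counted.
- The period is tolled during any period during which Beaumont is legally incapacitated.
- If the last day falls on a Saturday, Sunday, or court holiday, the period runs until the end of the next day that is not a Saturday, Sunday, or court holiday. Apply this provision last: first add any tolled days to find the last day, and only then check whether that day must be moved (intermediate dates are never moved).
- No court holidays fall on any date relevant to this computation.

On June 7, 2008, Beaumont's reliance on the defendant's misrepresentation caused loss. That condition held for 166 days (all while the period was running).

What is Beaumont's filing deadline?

727 days after June 7, 2008 is June 4, 2010.
Tolling adds 166 days: June 4, 2010 + 166 days = November 17, 2010.
November 17, 2010 is a Wednesday and not a court holiday, so no extension applies.

November 17, 2010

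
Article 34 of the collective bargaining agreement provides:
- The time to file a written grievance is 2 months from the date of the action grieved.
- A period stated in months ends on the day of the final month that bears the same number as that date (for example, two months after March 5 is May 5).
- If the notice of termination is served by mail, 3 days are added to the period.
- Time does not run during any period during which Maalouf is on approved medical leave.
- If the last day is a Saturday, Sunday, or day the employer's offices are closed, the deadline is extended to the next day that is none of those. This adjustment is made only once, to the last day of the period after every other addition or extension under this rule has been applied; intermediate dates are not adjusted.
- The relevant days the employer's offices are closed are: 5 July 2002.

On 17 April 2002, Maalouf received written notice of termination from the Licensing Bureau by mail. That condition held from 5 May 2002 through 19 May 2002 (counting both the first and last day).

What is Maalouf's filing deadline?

July 8, 2002

2 months after 17 April 2002 is June 17, 2002.
Service was by mail, adding 3 days: June 17, 2002 + 3 days = June 20, 2002.
From May 5, 2002 through May 19, 2002 inclusive is 15 days; tolling adds 15 days: June 20, 2002 + 15 days = July 5, 2002.
July 5, 2002 is a listed holiday; July 6, 2002 is Saturday; July 7, 2002 is Sunday. The next qualifying day is July 8, 2002.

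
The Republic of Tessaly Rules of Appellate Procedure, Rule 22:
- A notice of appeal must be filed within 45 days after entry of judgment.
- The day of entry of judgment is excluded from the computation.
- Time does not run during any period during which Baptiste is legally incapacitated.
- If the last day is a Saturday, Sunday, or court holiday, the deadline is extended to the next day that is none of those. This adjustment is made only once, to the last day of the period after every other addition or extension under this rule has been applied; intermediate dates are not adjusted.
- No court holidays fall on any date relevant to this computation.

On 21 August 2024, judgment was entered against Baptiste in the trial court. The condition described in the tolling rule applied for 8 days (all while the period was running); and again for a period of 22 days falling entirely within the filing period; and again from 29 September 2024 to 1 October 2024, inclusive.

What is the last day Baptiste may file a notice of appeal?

45 days after 21 August 2024 is October 5, 2024.
Tolling adds 8 days: October 5, 2024 + 8 days = October 13, 2024.
Tolling adds 22 days: October 13, 2024 + 22 days = November 4, 2024.
From September 29, 2024 through October 1, 2024 inclusive is 3 days; tolling adds 3 days: November 4, 2024 + 3 days = November 7, 2024.
November 7, 2024 is a Thursday and not a court holiday, so no extension applies.

November 7, 2024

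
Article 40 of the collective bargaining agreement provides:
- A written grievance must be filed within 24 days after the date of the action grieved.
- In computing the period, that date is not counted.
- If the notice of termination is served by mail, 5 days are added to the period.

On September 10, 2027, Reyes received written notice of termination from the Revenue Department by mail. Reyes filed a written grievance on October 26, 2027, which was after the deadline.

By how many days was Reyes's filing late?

17 days

24 days after September 10, 2027 is October 4, 2027.
Service was by mail, adding 5 days: October 4, 2027 + 5 days = October 9, 2027.
The deadline is October 9, 2027; from October 9, 2027 to October 26, 2027 is 17 days.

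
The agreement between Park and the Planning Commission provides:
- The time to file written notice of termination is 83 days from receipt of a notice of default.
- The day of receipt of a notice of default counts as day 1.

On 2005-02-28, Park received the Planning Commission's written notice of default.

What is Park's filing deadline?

May 21, 2005

Counting 2005-02-28 as day 1, day 83 is May 21, 2005.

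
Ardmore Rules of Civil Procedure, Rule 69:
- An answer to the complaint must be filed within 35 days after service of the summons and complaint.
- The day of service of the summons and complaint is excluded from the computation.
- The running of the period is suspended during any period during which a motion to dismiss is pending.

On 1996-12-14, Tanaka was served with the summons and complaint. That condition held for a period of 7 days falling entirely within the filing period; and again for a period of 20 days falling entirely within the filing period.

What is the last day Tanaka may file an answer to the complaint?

35 days after 1996-12-14 is January 18, 1997.
Tolling adds 7 days: January 18, 1997 + 7 days = January 25, 1997.
Tolling adds 20 days: January 25, 1997 + 20 days = February 14, 1997.

February 14, 1997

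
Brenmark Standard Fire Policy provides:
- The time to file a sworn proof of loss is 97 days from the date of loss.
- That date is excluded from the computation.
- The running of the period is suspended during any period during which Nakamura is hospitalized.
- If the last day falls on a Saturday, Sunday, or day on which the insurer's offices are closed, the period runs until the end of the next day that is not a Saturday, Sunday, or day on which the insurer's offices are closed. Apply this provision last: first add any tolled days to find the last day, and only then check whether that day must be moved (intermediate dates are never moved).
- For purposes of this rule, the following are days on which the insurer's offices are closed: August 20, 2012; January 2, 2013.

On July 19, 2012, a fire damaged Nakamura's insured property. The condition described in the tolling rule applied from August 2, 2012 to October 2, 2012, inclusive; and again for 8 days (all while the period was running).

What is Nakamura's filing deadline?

January 3, 2013

97 days after July 19, 2012 is October 24, 2012.
From August 2, 2012 through October 2, 2012 inclusive is 62 days; tolling adds 62 days: October 24, 2012 + 62 days = December 25, 2012.
Tolling adds 8 days: December 25, 2012 + 8 days = January 2, 2013.
January 2, 2013 is a listed holiday. The next qualifying day is January 3, 2013.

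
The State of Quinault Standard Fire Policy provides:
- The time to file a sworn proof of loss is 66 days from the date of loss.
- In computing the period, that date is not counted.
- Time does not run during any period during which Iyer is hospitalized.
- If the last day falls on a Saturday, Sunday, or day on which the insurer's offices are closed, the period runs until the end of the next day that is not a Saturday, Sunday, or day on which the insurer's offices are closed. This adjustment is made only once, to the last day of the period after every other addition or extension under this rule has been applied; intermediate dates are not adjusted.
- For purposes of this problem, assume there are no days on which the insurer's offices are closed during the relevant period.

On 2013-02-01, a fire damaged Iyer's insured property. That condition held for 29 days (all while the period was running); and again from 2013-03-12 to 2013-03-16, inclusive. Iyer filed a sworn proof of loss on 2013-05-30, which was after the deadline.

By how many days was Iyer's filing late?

17 days

66 days after 2013-02-01 is April 8, 2013.
Tolling adds 29 days: April 8, 2013 + 29 days = May 7, 2013.
From March 12, 2013 through March 16, 2013 inclusive is 5 days; tolling adds 5 days: May 7, 2013 + 5 days = May 12, 2013.
May 12, 2013 is Sunday. The next qualifying day is May 13, 2013.
The deadline is May 13, 2013; from May 13, 2013 to May 30, 2013 is 17 days.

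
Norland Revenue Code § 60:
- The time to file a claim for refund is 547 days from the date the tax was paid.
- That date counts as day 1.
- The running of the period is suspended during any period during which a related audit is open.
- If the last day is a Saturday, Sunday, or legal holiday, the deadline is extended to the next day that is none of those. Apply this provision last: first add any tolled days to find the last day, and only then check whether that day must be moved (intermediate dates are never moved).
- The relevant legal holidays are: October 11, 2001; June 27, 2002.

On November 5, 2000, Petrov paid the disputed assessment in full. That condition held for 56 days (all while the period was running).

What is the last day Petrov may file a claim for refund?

Counting November 5, 2000 as day 1, day 547 is May 5, 2002.
Tolling adds 56 days: May 5, 2002 + 56 days = June 30, 2002.
June 30, 2002 is Sunday. The next qualifying day is July 1, 2002.

July 1, 2002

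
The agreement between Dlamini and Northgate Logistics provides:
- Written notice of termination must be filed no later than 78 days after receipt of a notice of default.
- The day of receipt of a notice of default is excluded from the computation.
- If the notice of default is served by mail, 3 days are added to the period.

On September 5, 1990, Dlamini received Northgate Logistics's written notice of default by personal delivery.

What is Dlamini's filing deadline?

November 22, 1990

78 days after September 5, 1990 is November 22, 1990.
Service was not by mail, so no mail extension applies.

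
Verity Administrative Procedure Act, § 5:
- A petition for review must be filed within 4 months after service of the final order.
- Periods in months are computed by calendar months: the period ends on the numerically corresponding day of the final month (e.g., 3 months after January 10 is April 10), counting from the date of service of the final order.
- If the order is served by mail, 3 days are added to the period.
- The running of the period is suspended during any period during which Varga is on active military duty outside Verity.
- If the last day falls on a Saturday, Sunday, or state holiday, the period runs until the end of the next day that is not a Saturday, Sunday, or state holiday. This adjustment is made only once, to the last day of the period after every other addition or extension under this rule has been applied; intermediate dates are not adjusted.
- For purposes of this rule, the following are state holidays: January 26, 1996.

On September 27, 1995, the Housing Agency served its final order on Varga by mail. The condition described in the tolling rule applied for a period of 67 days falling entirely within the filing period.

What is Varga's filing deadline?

4 months after September 27, 1995 is January 27, 1996.
Service was by mail, adding 3 days: January 27, 1996 + 3 days = January 30, 1996.
Tolling adds 67 days: January 30, 1996 + 67 days = April 6, 1996.
April 6, 1996 is Saturday; April 7, 1996 is Sunday. The next qualifying day is April 8, 1996.

April 8, 1996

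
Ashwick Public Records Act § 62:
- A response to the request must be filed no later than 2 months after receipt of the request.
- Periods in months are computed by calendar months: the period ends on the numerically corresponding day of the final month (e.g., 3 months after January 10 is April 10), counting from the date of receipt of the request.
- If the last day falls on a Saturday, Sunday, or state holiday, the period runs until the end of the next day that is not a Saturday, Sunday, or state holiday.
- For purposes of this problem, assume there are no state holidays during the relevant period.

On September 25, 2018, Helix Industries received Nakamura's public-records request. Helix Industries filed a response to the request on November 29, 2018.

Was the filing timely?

No

2 months after September 25, 2018 is November 25, 2018.
November 25, 2018 is Sunday. The next qualifying day is November 26, 2018.
The deadline is November 26, 2018; the filing on November 29, 2018 is after that date.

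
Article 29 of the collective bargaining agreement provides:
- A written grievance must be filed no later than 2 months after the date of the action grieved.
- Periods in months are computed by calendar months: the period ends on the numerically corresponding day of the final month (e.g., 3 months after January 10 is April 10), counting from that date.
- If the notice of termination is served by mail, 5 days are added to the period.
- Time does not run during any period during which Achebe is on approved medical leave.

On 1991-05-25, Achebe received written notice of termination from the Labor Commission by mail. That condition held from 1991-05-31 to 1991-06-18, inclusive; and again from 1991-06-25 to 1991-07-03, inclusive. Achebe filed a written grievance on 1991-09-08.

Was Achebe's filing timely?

2 months after 1991-05-25 is July 25, 1991.
Service was by mail, adding 5 days: July 25, 1991 + 5 days = July 30, 1991.
From May 31, 1991 through June 18, 1991 inclusive is 19 days; tolling adds 19 days: July 30, 1991 + 19 days = August 18, 1991.
From June 25, 1991 through July 3, 1991 inclusive is 9 days; tolling adds 9 days: August 18, 1991 + 9 days = August 27, 1991.
The deadline is August 27, 1991; the filing on September 8, 1991 is after that date.

No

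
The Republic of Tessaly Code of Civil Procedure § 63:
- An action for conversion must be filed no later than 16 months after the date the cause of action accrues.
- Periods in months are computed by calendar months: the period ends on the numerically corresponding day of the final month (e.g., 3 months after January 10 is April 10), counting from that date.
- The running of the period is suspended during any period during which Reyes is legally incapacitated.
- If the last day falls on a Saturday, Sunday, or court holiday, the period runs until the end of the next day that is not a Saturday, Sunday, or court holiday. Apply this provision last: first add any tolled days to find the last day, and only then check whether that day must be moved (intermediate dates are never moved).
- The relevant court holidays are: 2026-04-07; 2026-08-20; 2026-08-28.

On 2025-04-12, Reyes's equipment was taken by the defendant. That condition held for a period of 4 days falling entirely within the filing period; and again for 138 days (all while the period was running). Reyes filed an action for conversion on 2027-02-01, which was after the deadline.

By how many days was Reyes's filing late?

16 months after 2025-04-12 is August 12, 2026.
Tolling adds 4 days: August 12, 2026 + 4 days = August 16, 2026.
Tolling adds 138 days: August 16, 2026 + 138 days = January 1, 2027.
January 1, 2027 is a Friday and not a court holiday, so no extension applies.
The deadline is January 1, 2027; from January 1, 2027 to February 1, 2027 is 31 days.

31 days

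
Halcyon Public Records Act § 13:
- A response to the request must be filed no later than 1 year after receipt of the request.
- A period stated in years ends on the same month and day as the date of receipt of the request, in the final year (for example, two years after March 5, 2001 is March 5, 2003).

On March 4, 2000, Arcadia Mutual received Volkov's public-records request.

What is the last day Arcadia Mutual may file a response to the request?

1 year after March 4, 2000 is March 4, 2001.

March 4, 2001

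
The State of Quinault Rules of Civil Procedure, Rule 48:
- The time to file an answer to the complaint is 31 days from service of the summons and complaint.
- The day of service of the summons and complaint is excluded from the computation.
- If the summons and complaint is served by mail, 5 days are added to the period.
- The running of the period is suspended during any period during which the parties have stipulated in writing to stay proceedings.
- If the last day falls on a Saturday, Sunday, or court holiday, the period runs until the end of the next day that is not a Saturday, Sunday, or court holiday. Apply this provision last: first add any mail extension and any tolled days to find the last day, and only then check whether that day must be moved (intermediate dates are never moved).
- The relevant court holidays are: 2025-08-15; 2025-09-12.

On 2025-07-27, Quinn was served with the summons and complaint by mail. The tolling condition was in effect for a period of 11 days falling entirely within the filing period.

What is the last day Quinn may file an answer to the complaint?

31 days after 2025-07-27 is August 27, 2025.
Service was by mail, adding 5 days: August 27, 2025 + 5 days = September 1, 2025.
Tolling adds 11 days: September 1, 2025 + 11 days = September 12, 2025.
September 12, 2025 is a listed holiday; September 13, 2025 is Saturday; September 14, 2025 is Sunday. The next qualifying day is September 15, 2025.

September 15, 2025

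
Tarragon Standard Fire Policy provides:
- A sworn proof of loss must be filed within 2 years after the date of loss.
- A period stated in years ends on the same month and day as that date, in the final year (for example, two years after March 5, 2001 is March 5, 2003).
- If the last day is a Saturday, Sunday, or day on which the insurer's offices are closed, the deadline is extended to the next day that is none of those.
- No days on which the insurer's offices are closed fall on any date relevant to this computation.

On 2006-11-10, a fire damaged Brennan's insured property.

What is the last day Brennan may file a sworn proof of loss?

2 years after 2006-11-10 is November 10, 2008.
November 10, 2008 is a Monday and not a day on which the insurer's offices are closed, so no extension applies.

November 10, 2008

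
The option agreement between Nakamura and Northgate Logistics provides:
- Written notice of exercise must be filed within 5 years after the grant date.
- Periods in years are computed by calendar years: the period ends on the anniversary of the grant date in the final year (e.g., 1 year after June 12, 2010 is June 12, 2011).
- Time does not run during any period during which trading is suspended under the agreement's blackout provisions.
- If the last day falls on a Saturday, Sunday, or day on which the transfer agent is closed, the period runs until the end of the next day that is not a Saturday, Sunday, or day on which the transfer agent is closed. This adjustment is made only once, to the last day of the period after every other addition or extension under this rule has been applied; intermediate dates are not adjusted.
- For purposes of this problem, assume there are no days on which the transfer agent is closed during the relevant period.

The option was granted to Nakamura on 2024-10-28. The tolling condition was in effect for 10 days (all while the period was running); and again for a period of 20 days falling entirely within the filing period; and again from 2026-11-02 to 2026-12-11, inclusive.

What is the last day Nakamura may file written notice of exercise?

January 7, 2030

5 years after 2024-10-28 is October 28, 2029.
Tolling adds 10 days: October 28, 2029 + 10 days = November 7, 2029.
Tolling adds 20 days: November 7, 2029 + 20 days = November 27, 2029.
From November 2, 2026 through December 11, 2026 inclusive is 40 days; tolling adds 40 days: November 27, 2029 + 40 days = January 6, 2030.
January 6, 2030 is Sunday. The next qualifying day is January 7, 2030.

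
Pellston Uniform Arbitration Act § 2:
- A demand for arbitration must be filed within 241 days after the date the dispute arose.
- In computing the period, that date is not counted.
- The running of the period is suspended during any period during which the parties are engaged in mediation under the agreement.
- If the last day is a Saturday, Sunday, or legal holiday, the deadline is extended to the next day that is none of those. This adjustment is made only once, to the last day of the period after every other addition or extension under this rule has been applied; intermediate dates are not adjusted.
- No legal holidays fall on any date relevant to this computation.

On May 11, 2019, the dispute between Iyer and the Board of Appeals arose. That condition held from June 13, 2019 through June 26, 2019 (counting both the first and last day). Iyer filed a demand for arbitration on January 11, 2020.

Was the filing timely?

241 days after May 11, 2019 is January 7, 2020.
From June 13, 2019 through June 26, 2019 inclusive is 14 days; tolling adds 14 days: January 7, 2020 + 14 days = January 21, 2020.
January 21, 2020 is a Tuesday and not a legal holiday, so no extension applies.
The deadline is January 21, 2020; the filing on January 11, 2020 is on or before that date.

Yes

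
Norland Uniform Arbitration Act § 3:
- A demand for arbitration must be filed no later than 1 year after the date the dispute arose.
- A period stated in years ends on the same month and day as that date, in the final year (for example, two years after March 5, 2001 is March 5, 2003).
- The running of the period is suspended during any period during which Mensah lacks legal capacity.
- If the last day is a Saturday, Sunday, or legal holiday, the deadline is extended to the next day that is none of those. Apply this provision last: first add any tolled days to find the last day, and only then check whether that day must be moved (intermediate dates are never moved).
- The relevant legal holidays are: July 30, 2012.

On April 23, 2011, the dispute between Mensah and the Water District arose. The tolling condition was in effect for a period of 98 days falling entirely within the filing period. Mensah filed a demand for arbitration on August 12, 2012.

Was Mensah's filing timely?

1 year after April 23, 2011 is April 23, 2012.
Tolling adds 98 days: April 23, 2012 + 98 days = July 30, 2012.
July 30, 2012 is a listed holiday. The next qualifying day is July 31, 2012.
The deadline is July 31, 2012; the filing on August 12, 2012 is after that date.

No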